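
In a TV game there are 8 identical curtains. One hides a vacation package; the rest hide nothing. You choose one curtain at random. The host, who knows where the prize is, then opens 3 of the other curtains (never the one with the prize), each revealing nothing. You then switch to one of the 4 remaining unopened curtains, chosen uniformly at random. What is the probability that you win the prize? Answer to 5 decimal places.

Your original curtain holds the prize with probability 1/8, so the other 7 collectively hold it with probability 7/8.
The host can always find 3 empty curtains to open, so the reveals don't change that 7/8; it is now spread over the 4 remaining unopened curtains.
P(win by switching) = (7/8) · (1/4) = 7/32 ≈ 0.21875.

0.21875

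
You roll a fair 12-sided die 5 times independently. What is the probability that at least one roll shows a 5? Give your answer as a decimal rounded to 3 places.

P(no roll shows a 5) = (11/12)^5 ≈ 0.647.
P(at least one) = 1 − 0.647 = 0.353.

0.353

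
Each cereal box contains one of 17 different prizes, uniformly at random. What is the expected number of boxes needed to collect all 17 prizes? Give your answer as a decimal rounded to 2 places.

58.47

After i distinct types are collected, each trial gives a new one with probability (17−i)/17, so the expected wait for the next new type is 17/(17−i).
E = 17/17 + 17/16 + 17/15 + 17/14 + 17/13 + 17/12 + 17/11 + 17/10 + 17/9 + 17/8 + 17/7 + 17/6 + 17/5 + 17/4 + 17/3 + 17/2 + 17/1 = 42142223/720720 ≈ 58.47.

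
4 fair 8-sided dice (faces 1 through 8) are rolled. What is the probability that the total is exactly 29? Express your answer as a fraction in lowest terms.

There are 8^4 = 4096 equally likely outcomes.
The number of ordered 4-tuples from {1,…,8} summing to 29 is 20.
P(sum = 29) = 20/4096 = 5/1024.

5/1024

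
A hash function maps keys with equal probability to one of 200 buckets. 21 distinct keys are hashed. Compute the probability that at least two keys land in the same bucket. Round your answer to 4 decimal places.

0.6631

It's easier to compute the probability that all 21 are distinct.
P(all distinct) = 200/200 · 199/200 · ··· · 180/200 ≈ 0.3369.
So the probability of at least one match is 1 − 0.3369 = 0.6631.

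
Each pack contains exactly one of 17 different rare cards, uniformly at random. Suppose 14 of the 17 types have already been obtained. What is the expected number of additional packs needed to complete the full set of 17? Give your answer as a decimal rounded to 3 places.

Starting from 14 distinct types, each trial gives a new one with probability (17−i)/17 when i types are held, so the wait for the next new type is 17/(17−i).
E = 17/3 + 17/2 + 17/1 = 187/6 ≈ 31.167.

31.167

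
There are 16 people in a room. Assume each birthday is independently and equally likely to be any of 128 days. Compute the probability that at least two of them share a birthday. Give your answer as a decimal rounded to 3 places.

0.624

It's easier to compute the probability that all 16 are distinct.
P(all distinct) = 128/128 · 127/128 · ··· · 113/128 ≈ 0.376.
So the probability of at least one match is 1 − 0.376 = 0.624.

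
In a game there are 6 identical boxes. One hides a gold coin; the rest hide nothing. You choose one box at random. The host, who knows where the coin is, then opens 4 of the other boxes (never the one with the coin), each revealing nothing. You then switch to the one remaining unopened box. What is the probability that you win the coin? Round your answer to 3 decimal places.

0.833

Your original box holds the coin with probability 1/6, so the other 5 collectively hold it with probability 5/6.
The host can always find 4 empty boxes to open, so the reveals don't change that 5/6; it is now spread over the 1 remaining unopened box.
P(win by switching) = (5/6) · (1/1) = 5/6 ≈ 0.833.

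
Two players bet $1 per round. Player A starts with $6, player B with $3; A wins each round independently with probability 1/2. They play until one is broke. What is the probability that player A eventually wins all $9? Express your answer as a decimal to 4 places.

With a fair step, P(i) = ½P(i−1) + ½P(i+1) with P(0)=0, P(9)=1 has the linear solution P(i) = i/9.
P(6) = 6/9 = 2/3 ≈ 0.6667.

0.6667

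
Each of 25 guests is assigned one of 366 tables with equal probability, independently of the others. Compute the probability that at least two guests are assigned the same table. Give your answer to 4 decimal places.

It's easier to compute the probability that all 25 are distinct.
P(all distinct) = 366/366 · 365/366 · ··· · 342/366 ≈ 0.4323.
So the probability of at least one match is 1 − 0.4323 = 0.5677.

0.5677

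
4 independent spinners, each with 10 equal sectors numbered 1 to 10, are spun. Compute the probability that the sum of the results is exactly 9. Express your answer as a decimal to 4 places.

0.0056

There are 10^4 = 10000 equally likely outcomes.
The number of ordered 4-tuples from {1,…,10} summing to 9 is 56.
P(sum = 9) = 56/10000 = 7/1250 ≈ 0.0056.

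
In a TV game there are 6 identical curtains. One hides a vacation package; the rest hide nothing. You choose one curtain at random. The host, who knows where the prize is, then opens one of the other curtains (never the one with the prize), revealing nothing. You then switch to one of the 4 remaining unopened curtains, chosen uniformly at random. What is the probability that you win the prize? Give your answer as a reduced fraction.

Your original curtain holds the prize with probability 1/6, so the other 5 collectively hold it with probability 5/6.
The host can always find an empty curtain to open, so this doesn't change that 5/6; it is now spread over the 4 remaining unopened curtains.
P(win by switching) = (5/6) · (1/4) = 5/24.

5/24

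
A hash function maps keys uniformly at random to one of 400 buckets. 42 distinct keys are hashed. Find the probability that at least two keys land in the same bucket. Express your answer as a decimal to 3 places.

0.893

It's easier to compute the probability that all 42 are distinct.
P(all distinct) = 400/400 · 399/400 · ··· · 359/400 ≈ 0.107.
So the probability of at least one match is 1 − 0.107 = 0.893.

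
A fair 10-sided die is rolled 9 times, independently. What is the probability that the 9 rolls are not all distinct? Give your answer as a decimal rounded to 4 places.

P(all 9 different) = 10/10 · 9/10 · ··· · 2/10 ≈ 0.0036.
P(at least two equal) = 1 − 0.0036 = 0.9964.

0.9964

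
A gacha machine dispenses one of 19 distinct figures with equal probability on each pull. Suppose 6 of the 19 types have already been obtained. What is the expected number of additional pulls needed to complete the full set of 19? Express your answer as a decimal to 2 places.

Starting from 6 distinct types, each trial gives a new one with probability (19−i)/19 when i types are held, so the wait for the next new type is 19/(19−i).
E = 19/13 + 19/12 + 19/11 + 19/10 + 19/9 + 19/8 + 19/7 + 19/6 + 19/5 + 19/4 + 19/3 + 19/2 + 19/1 = 21773867/360360 ≈ 60.42.

60.42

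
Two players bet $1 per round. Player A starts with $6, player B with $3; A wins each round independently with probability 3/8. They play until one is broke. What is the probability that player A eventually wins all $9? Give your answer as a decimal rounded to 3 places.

Let r = q/p = (5/8)/(3/8) = 5/3. The recurrence P(i) = p·P(i+1) + q·P(i−1) with P(0)=0, P(9)=1 gives P(i) = (1 − r^i)/(1 − r^9).
P(6) = (1 − (5/3)^6) / (1 − (5/3)^9) = 4104/19729 ≈ 0.208.

0.208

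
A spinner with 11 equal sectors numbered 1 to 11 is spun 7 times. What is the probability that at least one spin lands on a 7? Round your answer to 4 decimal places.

0.4868

P(no spin lands on a 7) = (10/11)^7 ≈ 0.5132.
P(at least one) = 1 − 0.5132 = 0.4868.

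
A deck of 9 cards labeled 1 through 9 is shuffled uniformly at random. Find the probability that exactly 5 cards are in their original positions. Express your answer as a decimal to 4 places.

0.0031

Choose which 5 of the 9 are fixed: C(9,5) = 126 ways.
The remaining 4 must have no fixed point: D(4) = 9.
P = 126·9/362880 = 1/320 ≈ 0.0031.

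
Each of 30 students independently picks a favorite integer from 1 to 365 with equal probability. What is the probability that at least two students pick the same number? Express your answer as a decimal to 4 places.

It's easier to compute the probability that all 30 are distinct.
P(all distinct) = 365/365 · 364/365 · ··· · 336/365 ≈ 0.2937.
So the probability of at least one match is 1 − 0.2937 = 0.7063.

0.7063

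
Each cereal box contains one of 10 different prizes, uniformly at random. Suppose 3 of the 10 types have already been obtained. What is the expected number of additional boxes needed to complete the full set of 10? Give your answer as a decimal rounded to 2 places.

Starting from 3 distinct types, each trial gives a new one with probability (10−i)/10 when i types are held, so the wait for the next new type is 10/(10−i).
E = 10/7 + 10/6 + 10/5 + 10/4 + 10/3 + 10/2 + 10/1 = 363/14 ≈ 25.93.

25.93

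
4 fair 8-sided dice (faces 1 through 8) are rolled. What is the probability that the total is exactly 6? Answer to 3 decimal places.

There are 8^4 = 4096 equally likely outcomes.
The number of ordered 4-tuples from {1,…,8} summing to 6 is 10.
P(sum = 6) = 10/4096 = 5/2048 ≈ 0.002.

0.002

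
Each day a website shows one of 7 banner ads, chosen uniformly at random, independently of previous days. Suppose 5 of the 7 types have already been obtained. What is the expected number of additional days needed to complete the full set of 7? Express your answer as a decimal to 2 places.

Starting from 5 distinct types, each trial gives a new one with probability (7−i)/7 when i types are held, so the wait for the next new type is 7/(7−i).
E = 7/2 + 7/1 = 21/2 ≈ 10.50.

10.50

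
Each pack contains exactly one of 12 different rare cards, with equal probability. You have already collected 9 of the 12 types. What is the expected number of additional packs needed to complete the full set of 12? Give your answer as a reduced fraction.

Starting from 9 distinct types, each trial gives a new one with probability (12−i)/12 when i types are held, so the wait for the next new type is 12/(12−i).
E = 12/3 + 12/2 + 12/1 = 22.

22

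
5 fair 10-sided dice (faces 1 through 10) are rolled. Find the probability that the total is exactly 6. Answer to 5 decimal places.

0.00005

There are 10^5 = 100000 equally likely outcomes.
The number of ordered 5-tuples from {1,…,10} summing to 6 is 5.
P(sum = 6) = 5/100000 = 1/20000 ≈ 0.00005.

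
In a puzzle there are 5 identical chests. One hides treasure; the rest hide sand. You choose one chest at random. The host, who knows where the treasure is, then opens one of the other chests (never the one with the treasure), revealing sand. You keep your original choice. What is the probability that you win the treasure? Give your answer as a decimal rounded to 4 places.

The host can always open an empty chest regardless of your choice, so this gives no information about your original chest.
P(win by staying) = 1/5 ≈ 0.2000.

0.2000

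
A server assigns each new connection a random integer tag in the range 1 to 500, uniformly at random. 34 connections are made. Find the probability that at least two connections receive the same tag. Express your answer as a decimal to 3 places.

0.683

It's easier to compute the probability that all 34 are distinct.
P(all distinct) = 500/500 · 499/500 · ··· · 467/500 ≈ 0.317.
So the probability of at least one match is 1 − 0.317 = 0.683.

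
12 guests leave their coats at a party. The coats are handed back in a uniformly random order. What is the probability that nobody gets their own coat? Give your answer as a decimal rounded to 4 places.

0.3679

This is the derangement probability: permutations of 12 with no fixed point.
D(12) = 12! · (1 − 1/1! + 1/2! − ··· + (−1)^12/12!) = 176214841.
P = 176214841/479001600 = 16019531/43545600 ≈ 0.3679.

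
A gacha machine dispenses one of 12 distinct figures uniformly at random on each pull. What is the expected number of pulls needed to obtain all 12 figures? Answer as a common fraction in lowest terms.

After i distinct types are collected, each trial gives a new one with probability (12−i)/12, so the expected wait for the next new type is 12/(12−i).
E = 12/12 + 12/11 + 12/10 + 12/9 + 12/8 + 12/7 + 12/6 + 12/5 + 12/4 + 12/3 + 12/2 + 12/1 = 86021/2310.

86021/2310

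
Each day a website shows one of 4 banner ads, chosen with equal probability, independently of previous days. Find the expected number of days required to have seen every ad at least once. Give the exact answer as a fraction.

After i distinct types are collected, each trial gives a new one with probability (4−i)/4, so the expected wait for the next new type is 4/(4−i).
E = 4/4 + 4/3 + 4/2 + 4/1 = 25/3.

25/3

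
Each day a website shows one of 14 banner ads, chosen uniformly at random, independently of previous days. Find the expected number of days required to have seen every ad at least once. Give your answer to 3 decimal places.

After i distinct types are collected, each trial gives a new one with probability (14−i)/14, so the expected wait for the next new type is 14/(14−i).
E = 14/14 + 14/13 + 14/12 + 14/11 + 14/10 + 14/9 + 14/8 + 14/7 + 14/6 + 14/5 + 14/4 + 14/3 + 14/2 + 14/1 = 1171733/25740 ≈ 45.522.

45.522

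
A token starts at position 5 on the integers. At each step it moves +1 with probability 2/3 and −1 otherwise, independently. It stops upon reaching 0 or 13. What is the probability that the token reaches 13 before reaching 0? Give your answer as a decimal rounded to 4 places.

Let r = q/p = (1/3)/(2/3) = 1/2. The recurrence P(i) = p·P(i+1) + q·P(i−1) with P(0)=0, P(13)=1 gives P(i) = (1 − r^i)/(1 − r^13).
P(5) = (1 − (1/2)^5) / (1 − (1/2)^13) = 7936/8191 ≈ 0.9689.

0.9689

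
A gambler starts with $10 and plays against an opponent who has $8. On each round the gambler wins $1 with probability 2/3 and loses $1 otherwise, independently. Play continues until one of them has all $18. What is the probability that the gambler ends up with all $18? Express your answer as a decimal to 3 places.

0.999

Let r = q/p = (1/3)/(2/3) = 1/2. The recurrence P(i) = p·P(i+1) + q·P(i−1) with P(0)=0, P(18)=1 gives P(i) = (1 − r^i)/(1 − r^18).
P(10) = (1 − (1/2)^10) / (1 − (1/2)^18) = 87296/87381 ≈ 0.999.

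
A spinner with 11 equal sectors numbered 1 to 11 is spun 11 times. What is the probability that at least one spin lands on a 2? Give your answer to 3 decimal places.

0.650

P(no spin lands on a 2) = (10/11)^11 ≈ 0.350.
P(at least one) = 1 − 0.350 = 0.650.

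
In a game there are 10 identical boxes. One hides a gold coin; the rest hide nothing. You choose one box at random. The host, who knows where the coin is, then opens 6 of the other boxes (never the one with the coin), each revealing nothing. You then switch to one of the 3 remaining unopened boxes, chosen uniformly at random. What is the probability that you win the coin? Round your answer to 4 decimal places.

Your original box holds the coin with probability 1/10, so the other 9 collectively hold it with probability 9/10.
The host can always find 6 empty boxes to open, so the reveals don't change that 9/10; it is now spread over the 3 remaining unopened boxes.
P(win by switching) = (9/10) · (1/3) = 3/10 ≈ 0.3000.

0.3000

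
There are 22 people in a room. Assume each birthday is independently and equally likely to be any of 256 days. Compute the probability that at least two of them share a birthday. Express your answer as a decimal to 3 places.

It's easier to compute the probability that all 22 are distinct.
P(all distinct) = 256/256 · 255/256 · ··· · 235/256 ≈ 0.395.
So the probability of at least one match is 1 − 0.395 = 0.605.

0.605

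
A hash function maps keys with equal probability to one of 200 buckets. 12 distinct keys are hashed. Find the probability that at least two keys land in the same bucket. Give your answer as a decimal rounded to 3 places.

It's easier to compute the probability that all 12 are distinct.
P(all distinct) = 200/200 · 199/200 · ··· · 189/200 ≈ 0.714.
So the probability of at least one match is 1 − 0.714 = 0.286.

0.286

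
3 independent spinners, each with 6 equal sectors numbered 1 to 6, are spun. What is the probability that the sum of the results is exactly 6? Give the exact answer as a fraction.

There are 6^3 = 216 equally likely outcomes.
The number of ordered 3-tuples from {1,…,6} summing to 6 is 10.
P(sum = 6) = 10/216 = 5/108.

5/108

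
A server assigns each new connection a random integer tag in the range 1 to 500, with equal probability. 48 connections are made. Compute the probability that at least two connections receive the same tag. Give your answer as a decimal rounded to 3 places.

0.903

It's easier to compute the probability that all 48 are distinct.
P(all distinct) = 500/500 · 499/500 · ··· · 453/500 ≈ 0.097.
So the probability of at least one match is 1 − 0.097 = 0.903.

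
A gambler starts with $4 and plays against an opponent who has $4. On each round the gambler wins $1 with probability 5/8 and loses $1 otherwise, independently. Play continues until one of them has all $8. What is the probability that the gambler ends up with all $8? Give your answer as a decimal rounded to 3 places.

Let r = q/p = (3/8)/(5/8) = 3/5. The recurrence P(i) = p·P(i+1) + q·P(i−1) with P(0)=0, P(8)=1 gives P(i) = (1 − r^i)/(1 − r^8).
P(4) = (1 − (3/5)^4) / (1 − (3/5)^8) = 625/706 ≈ 0.885.

0.885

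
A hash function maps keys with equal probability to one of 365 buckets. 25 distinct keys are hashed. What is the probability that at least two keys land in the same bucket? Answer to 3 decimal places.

0.569

It's easier to compute the probability that all 25 are distinct.
P(all distinct) = 365/365 · 364/365 · ··· · 341/365 ≈ 0.431.
So the probability of at least one match is 1 − 0.431 = 0.569.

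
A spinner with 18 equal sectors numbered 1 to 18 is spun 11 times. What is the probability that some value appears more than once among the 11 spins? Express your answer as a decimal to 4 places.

0.9802

P(all 11 different) = 18/18 · 17/18 · ··· · 8/18 ≈ 0.0198.
P(at least two equal) = 1 − 0.0198 = 0.9802.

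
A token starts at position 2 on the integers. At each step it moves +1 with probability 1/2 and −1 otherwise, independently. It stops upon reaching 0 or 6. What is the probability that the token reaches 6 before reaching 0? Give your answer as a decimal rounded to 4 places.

With a fair step, P(i) = ½P(i−1) + ½P(i+1) with P(0)=0, P(6)=1 has the linear solution P(i) = i/6.
P(2) = 2/6 = 1/3 ≈ 0.3333.

0.3333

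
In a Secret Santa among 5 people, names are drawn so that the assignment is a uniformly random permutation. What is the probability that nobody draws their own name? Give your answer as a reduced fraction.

11/30

This is the derangement probability: permutations of 5 with no fixed point.
D(5) = 5! · (1 − 1/1! + 1/2! − ··· + (−1)^5/5!) = 44.
P = 44/120 = 11/30.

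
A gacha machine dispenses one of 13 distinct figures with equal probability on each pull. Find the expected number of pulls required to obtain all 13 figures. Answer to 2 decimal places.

41.34

After i distinct types are collected, each trial gives a new one with probability (13−i)/13, so the expected wait for the next new type is 13/(13−i).
E = 13/13 + 13/12 + 13/11 + 13/10 + 13/9 + 13/8 + 13/7 + 13/6 + 13/5 + 13/4 + 13/3 + 13/2 + 13/1 = 1145993/27720 ≈ 41.34.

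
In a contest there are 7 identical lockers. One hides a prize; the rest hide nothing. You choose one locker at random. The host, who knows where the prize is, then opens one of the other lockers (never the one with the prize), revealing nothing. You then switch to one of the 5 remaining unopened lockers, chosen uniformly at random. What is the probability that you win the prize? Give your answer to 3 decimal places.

Your original locker holds the prize with probability 1/7, so the other 6 collectively hold it with probability 6/7.
The host can always find an empty locker to open, so this doesn't change that 6/7; it is now spread over the 5 remaining unopened lockers.
P(win by switching) = (6/7) · (1/5) = 6/35 ≈ 0.171.

0.171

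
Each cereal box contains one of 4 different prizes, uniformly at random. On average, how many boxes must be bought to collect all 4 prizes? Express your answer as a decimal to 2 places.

After i distinct types are collected, each trial gives a new one with probability (4−i)/4, so the expected wait for the next new type is 4/(4−i).
E = 4/4 + 4/3 + 4/2 + 4/1 = 25/3 ≈ 8.33.

8.33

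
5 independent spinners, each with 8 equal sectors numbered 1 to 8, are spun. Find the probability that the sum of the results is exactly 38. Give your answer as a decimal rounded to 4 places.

There are 8^5 = 32768 equally likely outcomes.
The number of ordered 5-tuples from {1,…,8} summing to 38 is 15.
P(sum = 38) = 15/32768 ≈ 0.0005.

0.0005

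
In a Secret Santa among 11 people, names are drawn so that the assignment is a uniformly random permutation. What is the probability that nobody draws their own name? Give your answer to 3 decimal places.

This is the derangement probability: permutations of 11 with no fixed point.
D(11) = 11! · (1 − 1/1! + 1/2! − ··· + (−1)^11/11!) = 14684570.
P = 14684570/39916800 = 1468457/3991680 ≈ 0.368.

0.368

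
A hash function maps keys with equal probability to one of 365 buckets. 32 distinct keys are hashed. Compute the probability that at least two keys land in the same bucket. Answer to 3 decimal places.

0.753

It's easier to compute the probability that all 32 are distinct.
P(all distinct) = 365/365 · 364/365 · ··· · 334/365 ≈ 0.247.
So the probability of at least one match is 1 − 0.247 = 0.753.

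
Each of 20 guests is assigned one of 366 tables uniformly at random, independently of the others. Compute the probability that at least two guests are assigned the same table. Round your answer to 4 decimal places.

It's easier to compute the probability that all 20 are distinct.
P(all distinct) = 366/366 · 365/366 · ··· · 347/366 ≈ 0.5894.
So the probability of at least one match is 1 − 0.5894 = 0.4106.

0.4106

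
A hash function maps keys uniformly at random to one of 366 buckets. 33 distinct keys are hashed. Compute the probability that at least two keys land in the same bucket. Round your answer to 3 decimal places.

0.774

It's easier to compute the probability that all 33 are distinct.
P(all distinct) = 366/366 · 365/366 · ··· · 334/366 ≈ 0.226.
So the probability of at least one match is 1 − 0.226 = 0.774.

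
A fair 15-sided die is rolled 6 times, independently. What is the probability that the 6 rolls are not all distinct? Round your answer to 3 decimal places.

P(all 6 different) = 15/15 · 14/15 · ··· · 10/15 ≈ 0.316.
P(at least two equal) = 1 − 0.316 = 0.684.

0.684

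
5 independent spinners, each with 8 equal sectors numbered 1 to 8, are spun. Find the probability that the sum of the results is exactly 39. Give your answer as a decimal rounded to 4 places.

0.0002

There are 8^5 = 32768 equally likely outcomes.
The number of ordered 5-tuples from {1,…,8} summing to 39 is 5.
P(sum = 39) = 5/32768 ≈ 0.0002.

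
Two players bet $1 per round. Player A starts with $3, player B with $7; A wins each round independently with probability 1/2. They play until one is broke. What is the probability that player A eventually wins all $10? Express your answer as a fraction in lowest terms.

With a fair step, P(i) = ½P(i−1) + ½P(i+1) with P(0)=0, P(10)=1 has the linear solution P(i) = i/10.
P(3) = 3/10.

3/10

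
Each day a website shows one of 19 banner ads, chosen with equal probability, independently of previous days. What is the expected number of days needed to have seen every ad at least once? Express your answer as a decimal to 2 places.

After i distinct types are collected, each trial gives a new one with probability (19−i)/19, so the expected wait for the next new type is 19/(19−i).
E = 19/19 + 19/18 + 19/17 + 19/16 + 19/15 + 19/14 + 19/13 + 19/12 + 19/11 + 19/10 + 19/9 + 19/8 + 19/7 + 19/6 + 19/5 + 19/4 + 19/3 + 19/2 + 19/1 = 275295799/4084080 ≈ 67.41.

67.41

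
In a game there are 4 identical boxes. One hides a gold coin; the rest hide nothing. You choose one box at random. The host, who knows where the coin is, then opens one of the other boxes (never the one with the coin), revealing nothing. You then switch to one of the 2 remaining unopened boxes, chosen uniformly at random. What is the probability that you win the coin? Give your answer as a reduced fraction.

Your original box holds the coin with probability 1/4, so the other 3 collectively hold it with probability 3/4.
The host can always find an empty box to open, so this doesn't change that 3/4; it is now spread over the 2 remaining unopened boxes.
P(win by switching) = (3/4) · (1/2) = 3/8.

3/8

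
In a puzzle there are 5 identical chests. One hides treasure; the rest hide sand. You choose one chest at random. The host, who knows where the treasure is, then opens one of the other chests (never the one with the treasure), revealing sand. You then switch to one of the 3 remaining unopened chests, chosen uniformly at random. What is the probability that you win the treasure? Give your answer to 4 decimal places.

Your original chest holds the treasure with probability 1/5, so the other 4 collectively hold it with probability 4/5.
The host can always find an empty chest to open, so this doesn't change that 4/5; it is now spread over the 3 remaining unopened chests.
P(win by switching) = (4/5) · (1/3) = 4/15 ≈ 0.2667.

0.2667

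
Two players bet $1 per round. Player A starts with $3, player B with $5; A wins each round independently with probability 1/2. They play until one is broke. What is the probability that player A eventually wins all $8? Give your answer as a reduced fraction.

3/8

With a fair step, P(i) = ½P(i−1) + ½P(i+1) with P(0)=0, P(8)=1 has the linear solution P(i) = i/8.
P(3) = 3/8.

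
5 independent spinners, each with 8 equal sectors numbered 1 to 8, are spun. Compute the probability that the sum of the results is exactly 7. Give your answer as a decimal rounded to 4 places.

There are 8^5 = 32768 equally likely outcomes.
The number of ordered 5-tuples from {1,…,8} summing to 7 is 15.
P(sum = 7) = 15/32768 ≈ 0.0005.

0.0005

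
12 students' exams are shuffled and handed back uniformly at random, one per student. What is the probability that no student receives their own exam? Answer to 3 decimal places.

This is the derangement probability: permutations of 12 with no fixed point.
D(12) = 12! · (1 − 1/1! + 1/2! − ··· + (−1)^12/12!) = 176214841.
P = 176214841/479001600 = 16019531/43545600 ≈ 0.368.

0.368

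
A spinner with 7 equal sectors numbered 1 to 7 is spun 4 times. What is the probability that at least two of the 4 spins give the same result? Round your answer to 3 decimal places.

P(all 4 different) = 7/7 · 6/7 · ··· · 4/7 ≈ 0.350.
P(at least two equal) = 1 − 0.350 = 0.650.

0.650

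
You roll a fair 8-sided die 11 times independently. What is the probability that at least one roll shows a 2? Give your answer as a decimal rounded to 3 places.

P(no roll shows a 2) = (7/8)^11 ≈ 0.230.
P(at least one) = 1 − 0.230 = 0.770.

0.770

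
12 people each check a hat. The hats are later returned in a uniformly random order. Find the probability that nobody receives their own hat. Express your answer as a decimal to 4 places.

This is the derangement probability: permutations of 12 with no fixed point.
D(12) = 12! · (1 − 1/1! + 1/2! − ··· + (−1)^12/12!) = 176214841.
P = 176214841/479001600 = 16019531/43545600 ≈ 0.3679.

0.3679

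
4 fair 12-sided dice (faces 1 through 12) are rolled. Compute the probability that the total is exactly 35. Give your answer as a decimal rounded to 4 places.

There are 12^4 = 20736 equally likely outcomes.
The number of ordered 4-tuples from {1,…,12} summing to 35 is 544.
P(sum = 35) = 544/20736 = 17/648 ≈ 0.0262.

0.0262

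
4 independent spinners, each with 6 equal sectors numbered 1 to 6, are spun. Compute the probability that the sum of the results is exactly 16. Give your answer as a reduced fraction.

125/1296

There are 6^4 = 1296 equally likely outcomes.
The number of ordered 4-tuples from {1,…,6} summing to 16 is 125.
P(sum = 16) = 125/1296.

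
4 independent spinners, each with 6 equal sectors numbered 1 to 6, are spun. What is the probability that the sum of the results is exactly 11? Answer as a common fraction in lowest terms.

There are 6^4 = 1296 equally likely outcomes.
The number of ordered 4-tuples from {1,…,6} summing to 11 is 104.
P(sum = 11) = 104/1296 = 13/162.

13/162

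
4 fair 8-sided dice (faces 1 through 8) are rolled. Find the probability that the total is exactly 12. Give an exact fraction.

There are 8^4 = 4096 equally likely outcomes.
The number of ordered 4-tuples from {1,…,8} summing to 12 is 161.
P(sum = 12) = 161/4096.

161/4096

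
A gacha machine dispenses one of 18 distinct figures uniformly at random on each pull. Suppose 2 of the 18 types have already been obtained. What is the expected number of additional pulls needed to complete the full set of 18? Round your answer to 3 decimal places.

60.853

Starting from 2 distinct types, each trial gives a new one with probability (18−i)/18 when i types are held, so the wait for the next new type is 18/(18−i).
E = 18/16 + 18/15 + 18/14 + 18/13 + 18/12 + 18/11 + 18/10 + 18/9 + 18/8 + 18/7 + 18/6 + 18/5 + 18/4 + 18/3 + 18/2 + 18/1 = 2436559/40040 ≈ 60.853.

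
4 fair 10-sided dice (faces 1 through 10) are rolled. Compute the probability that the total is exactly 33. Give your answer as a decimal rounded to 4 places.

0.0120

There are 10^4 = 10000 equally likely outcomes.
The number of ordered 4-tuples from {1,…,10} summing to 33 is 120.
P(sum = 33) = 120/10000 = 3/250 ≈ 0.0120.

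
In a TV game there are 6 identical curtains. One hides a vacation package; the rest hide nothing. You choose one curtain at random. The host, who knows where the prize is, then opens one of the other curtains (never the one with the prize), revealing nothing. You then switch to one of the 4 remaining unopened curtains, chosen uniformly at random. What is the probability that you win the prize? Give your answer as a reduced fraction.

Your original curtain holds the prize with probability 1/6, so the other 5 collectively hold it with probability 5/6.
The host can always find an empty curtain to open, so this doesn't change that 5/6; it is now spread over the 4 remaining unopened curtains.
P(win by switching) = (5/6) · (1/4) = 5/24.

5/24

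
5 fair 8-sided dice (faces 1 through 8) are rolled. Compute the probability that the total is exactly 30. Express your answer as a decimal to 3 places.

There are 8^5 = 32768 equally likely outcomes.
The number of ordered 5-tuples from {1,…,8} summing to 30 is 926.
P(sum = 30) = 926/32768 = 463/16384 ≈ 0.028.

0.028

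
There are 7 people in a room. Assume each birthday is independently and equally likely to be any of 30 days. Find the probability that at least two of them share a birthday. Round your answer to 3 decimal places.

It's easier to compute the probability that all 7 are distinct.
P(all distinct) = 30/30 · 29/30 · ··· · 24/30 ≈ 0.469.
So the probability of at least one match is 1 − 0.469 = 0.531.

0.531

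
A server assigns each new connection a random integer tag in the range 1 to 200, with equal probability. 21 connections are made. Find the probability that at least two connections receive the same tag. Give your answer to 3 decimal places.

0.663

It's easier to compute the probability that all 21 are distinct.
P(all distinct) = 200/200 · 199/200 · ··· · 180/200 ≈ 0.337.
So the probability of at least one match is 1 − 0.337 = 0.663.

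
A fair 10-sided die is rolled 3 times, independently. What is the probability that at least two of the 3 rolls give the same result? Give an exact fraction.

P(all 3 different) = 10/10 · 9/10 · ··· · 8/10 = 18/25.
P(at least two equal) = 1 − 18/25 = 7/25.

7/25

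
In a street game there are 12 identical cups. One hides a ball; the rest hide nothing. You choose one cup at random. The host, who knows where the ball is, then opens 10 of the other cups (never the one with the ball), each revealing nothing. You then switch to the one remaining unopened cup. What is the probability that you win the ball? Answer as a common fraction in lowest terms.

Your original cup holds the ball with probability 1/12, so the other 11 collectively hold it with probability 11/12.
The host can always find 10 empty cups to open, so the reveals don't change that 11/12; it is now spread over the 1 remaining unopened cup.
P(win by switching) = (11/12) · (1/1) = 11/12.

11/12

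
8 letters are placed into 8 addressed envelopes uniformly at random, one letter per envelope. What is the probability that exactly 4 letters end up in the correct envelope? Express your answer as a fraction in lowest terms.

1/64

Choose which 4 of the 8 are fixed: C(8,4) = 70 ways.
The remaining 4 must have no fixed point: D(4) = 9.
P = 70·9/40320 = 1/64.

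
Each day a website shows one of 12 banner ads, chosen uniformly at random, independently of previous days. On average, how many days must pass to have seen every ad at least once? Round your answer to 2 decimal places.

37.24

After i distinct types are collected, each trial gives a new one with probability (12−i)/12, so the expected wait for the next new type is 12/(12−i).
E = 12/12 + 12/11 + 12/10 + 12/9 + 12/8 + 12/7 + 12/6 + 12/5 + 12/4 + 12/3 + 12/2 + 12/1 = 86021/2310 ≈ 37.24.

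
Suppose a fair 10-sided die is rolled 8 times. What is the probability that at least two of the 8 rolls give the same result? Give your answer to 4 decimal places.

P(all 8 different) = 10/10 · 9/10 · ··· · 3/10 ≈ 0.0181.
P(at least two equal) = 1 − 0.0181 = 0.9819.

0.9819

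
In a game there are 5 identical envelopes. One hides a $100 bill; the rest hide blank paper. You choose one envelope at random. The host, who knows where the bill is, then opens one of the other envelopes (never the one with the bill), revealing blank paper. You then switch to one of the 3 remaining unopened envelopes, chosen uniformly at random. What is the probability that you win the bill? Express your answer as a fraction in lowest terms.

4/15

Your original envelope holds the bill with probability 1/5, so the other 4 collectively hold it with probability 4/5.
The host can always find an empty envelope to open, so this doesn't change that 4/5; it is now spread over the 3 remaining unopened envelopes.
P(win by switching) = (4/5) · (1/3) = 4/15.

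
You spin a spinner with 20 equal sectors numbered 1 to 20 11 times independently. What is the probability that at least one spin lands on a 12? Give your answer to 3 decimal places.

P(no spin lands on a 12) = (19/20)^11 ≈ 0.569.
P(at least one) = 1 − 0.569 = 0.431.

0.431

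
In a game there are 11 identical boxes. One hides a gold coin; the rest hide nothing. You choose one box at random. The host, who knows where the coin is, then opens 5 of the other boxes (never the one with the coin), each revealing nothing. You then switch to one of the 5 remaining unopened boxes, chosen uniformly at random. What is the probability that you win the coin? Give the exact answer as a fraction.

2/11

Your original box holds the coin with probability 1/11, so the other 10 collectively hold it with probability 10/11.
The host can always find 5 empty boxes to open, so the reveals don't change that 10/11; it is now spread over the 5 remaining unopened boxes.
P(win by switching) = (10/11) · (1/5) = 2/11.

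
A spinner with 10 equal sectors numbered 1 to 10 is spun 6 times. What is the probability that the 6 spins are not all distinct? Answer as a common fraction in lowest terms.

P(all 6 different) = 10/10 · 9/10 · ··· · 5/10 = 189/1250.
P(at least two equal) = 1 − 189/1250 = 1061/1250.

1061/1250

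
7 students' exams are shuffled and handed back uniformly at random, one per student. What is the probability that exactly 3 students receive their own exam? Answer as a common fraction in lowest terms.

1/16

Choose which 3 of the 7 are fixed: C(7,3) = 35 ways.
The remaining 4 must have no fixed point: D(4) = 9.
P = 35·9/5040 = 1/16.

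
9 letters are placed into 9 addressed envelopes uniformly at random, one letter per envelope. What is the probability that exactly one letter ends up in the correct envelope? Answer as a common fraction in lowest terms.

2119/5760

Choose which one is fixed: C(9,1) = 9 ways.
The remaining 8 must have no fixed point: D(8) = 14833.
P = 9·14833/362880 = 2119/5760.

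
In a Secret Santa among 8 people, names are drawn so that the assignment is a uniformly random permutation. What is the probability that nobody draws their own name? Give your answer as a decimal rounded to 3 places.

0.368

This is the derangement probability: permutations of 8 with no fixed point.
D(8) = 8! · (1 − 1/1! + 1/2! − ··· + (−1)^8/8!) = 14833.
P = 14833/40320 = 2119/5760 ≈ 0.368.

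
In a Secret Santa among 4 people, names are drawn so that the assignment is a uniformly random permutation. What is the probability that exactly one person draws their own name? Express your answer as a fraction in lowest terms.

Choose which one is fixed: C(4,1) = 4 ways.
The remaining 3 must have no fixed point: D(3) = 2.
P = 4·2/24 = 1/3.

1/3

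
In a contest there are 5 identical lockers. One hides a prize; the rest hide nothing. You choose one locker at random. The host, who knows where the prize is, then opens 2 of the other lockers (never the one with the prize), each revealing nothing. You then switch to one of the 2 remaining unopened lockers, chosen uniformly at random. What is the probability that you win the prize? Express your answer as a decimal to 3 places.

Your original locker holds the prize with probability 1/5, so the other 4 collectively hold it with probability 4/5.
The host can always find 2 empty lockers to open, so the reveals don't change that 4/5; it is now spread over the 2 remaining unopened lockers.
P(win by switching) = (4/5) · (1/2) = 2/5 ≈ 0.400.

0.400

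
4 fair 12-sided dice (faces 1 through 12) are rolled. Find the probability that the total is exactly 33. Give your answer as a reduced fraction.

23/648

There are 12^4 = 20736 equally likely outcomes.
The number of ordered 4-tuples from {1,…,12} summing to 33 is 736.
P(sum = 33) = 736/20736 = 23/648.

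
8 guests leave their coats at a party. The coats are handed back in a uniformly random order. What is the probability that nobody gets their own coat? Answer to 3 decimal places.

0.368

This is the derangement probability: permutations of 8 with no fixed point.
D(8) = 8! · (1 − 1/1! + 1/2! − ··· + (−1)^8/8!) = 14833.
P = 14833/40320 = 2119/5760 ≈ 0.368.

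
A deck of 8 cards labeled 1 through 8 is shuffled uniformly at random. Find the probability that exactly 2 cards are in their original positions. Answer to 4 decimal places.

0.1840

Choose which 2 of the 8 are fixed: C(8,2) = 28 ways.
The remaining 6 must have no fixed point: D(6) = 265.
P = 28·265/40320 = 53/288 ≈ 0.1840.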